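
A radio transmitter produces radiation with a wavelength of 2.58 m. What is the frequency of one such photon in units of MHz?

116 MHz

(c = 2.99792458 × 10^8 m/s.)
Apply f = c/λ: f = 1.162 × 10^8 Hz.
Converting to MHz: f = 116.2 MHz ≈ 116 MHz.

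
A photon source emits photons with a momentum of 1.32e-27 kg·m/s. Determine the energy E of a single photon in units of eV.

2.47 eV

(c = 2.99792458e8 m/s, 1 eV = 1.602176634e-19 J.)
For a photon E = pc, so E = 3.957e-19 J.
Converting to eV: E = 2.470 eV ≈ 2.47 eV.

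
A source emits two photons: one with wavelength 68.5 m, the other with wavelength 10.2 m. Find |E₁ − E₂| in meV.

1.03e-4 meV

Using E = hc/λ: E₁ = 2.900e-27 J, E₂ = 1.947e-26 J.
|ΔE| = |2.900e-27 − 1.947e-26| = 1.66e-26 J = 1.03e-4 meV.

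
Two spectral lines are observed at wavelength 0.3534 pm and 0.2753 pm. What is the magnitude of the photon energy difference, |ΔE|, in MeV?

Using E = hc/λ: E₁ = 5.6210e-13 J, E₂ = 7.2156e-13 J.
|ΔE| = |5.6210e-13 − 7.2156e-13| = 1.59e-13 J = 0.995 MeV.

0.995 MeV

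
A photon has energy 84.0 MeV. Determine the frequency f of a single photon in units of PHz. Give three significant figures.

Convert to SI: E = 84.0 MeV = 1.3458e-11 J.
Apply f = E/h: f = 2.031e22 Hz.
Converting to PHz: f = 2.031e7 PHz ≈ 2.03e7 PHz.

2.03e7 PHz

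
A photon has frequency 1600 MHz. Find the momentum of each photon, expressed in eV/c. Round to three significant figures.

In SI units: f = 1600 MHz = 1.60e9 Hz.
For a photon p = hf/c, so p = 3.536e-33 kg·m/s.
Converting to eV/c: p = 6.617e-6 eV/c ≈ 6.62e-6 eV/c.

6.62e-6 eV/c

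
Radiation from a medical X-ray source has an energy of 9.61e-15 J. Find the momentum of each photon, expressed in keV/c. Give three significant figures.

60.0 keV/c

For a photon p = E/c, so p = 3.206e-23 kg·m/s.
Converting to keV/c: p = 59.98 keV/c ≈ 60.0 keV/c.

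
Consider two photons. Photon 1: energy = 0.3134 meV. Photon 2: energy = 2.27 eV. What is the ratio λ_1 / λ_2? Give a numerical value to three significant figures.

7240

λ_1 = 0.003956 m (from energy = 0.3134 meV, via λ = hc/E).
λ_2 = 5.462 × 10^-7 m (from energy = 2.27 eV, via λ = hc/E).
Ratio = 0.003956 / 5.462 × 10^-7 = 7240.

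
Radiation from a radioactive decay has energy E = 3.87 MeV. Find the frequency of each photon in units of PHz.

9.36 × 10^5 PHz

(h = 6.62607015 × 10^-34 J·s, 1 eV = 1.602176634 × 10^-19 J.)
In SI units: E = 3.87 MeV = 6.2004 × 10^-13 J.
Apply f = E/h: f = 9.358 × 10^20 Hz.
Converting to PHz: f = 935800 PHz ≈ 9.36 × 10^5 PHz.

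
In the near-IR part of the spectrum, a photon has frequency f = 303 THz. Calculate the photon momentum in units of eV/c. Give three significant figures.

1.25 eV/c

Convert to SI: f = 303 THz = 3.03e14 Hz.
Since p = hf/c for a photon, p = 6.697e-28 kg·m/s.
Converting to eV/c: p = 1.253 eV/c ≈ 1.25 eV/c.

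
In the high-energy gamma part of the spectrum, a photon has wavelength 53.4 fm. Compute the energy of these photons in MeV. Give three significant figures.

23.2 MeV

Convert to SI: λ = 53.4 fm = 5.34 × 10^-14 m.
The photon relation is E = hc/λ, giving E = 3.720 × 10^-12 J.
Converting to MeV: E = 23.22 MeV ≈ 23.2 MeV.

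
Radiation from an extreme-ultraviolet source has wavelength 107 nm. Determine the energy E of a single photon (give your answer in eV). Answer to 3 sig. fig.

(h = 6.62607015 × 10^-34 J·s, c = 2.99792458 × 10^8 m/s, 1 eV = 1.602176634 × 10^-19 J.)
In SI units: λ = 107 nm = 1.07 × 10^-7 m.
Since E = hc/λ for a photon, E = 1.856 × 10^-18 J.
Converting to eV: E = 11.59 eV ≈ 11.6 eV.

11.6 eV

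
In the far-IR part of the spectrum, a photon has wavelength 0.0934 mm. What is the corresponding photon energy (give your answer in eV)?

First convert: λ = 0.0934 mm = 9.34e-5 m.
For a photon E = hc/λ, so E = 2.127e-21 J.
Converting to eV: E = 0.01327 eV ≈ 0.0133 eV.

0.0133 eV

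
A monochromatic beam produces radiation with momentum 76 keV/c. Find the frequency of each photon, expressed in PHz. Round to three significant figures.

Convert to SI: p = 76 keV/c = 4.0617e-23 kg·m/s.
The photon relation is f = pc/h, giving f = 1.838e19 Hz.
Converting to PHz: f = 18380 PHz ≈ 1.84e4 PHz.

1.84e4 PHz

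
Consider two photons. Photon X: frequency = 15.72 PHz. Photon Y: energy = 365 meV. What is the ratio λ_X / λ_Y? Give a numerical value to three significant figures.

5.61e-3

λ_X = 1.907e-8 m (from frequency = 15.72 PHz, via λ = c/f).
λ_Y = 3.397e-6 m (from energy = 365 meV, via λ = hc/E).
Ratio = 1.907e-8 / 3.397e-6 = 5.61e-3.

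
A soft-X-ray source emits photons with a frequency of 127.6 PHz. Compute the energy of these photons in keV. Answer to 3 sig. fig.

0.528 keV

Convert to SI: f = 127.6 PHz = 1.276 × 10^17 Hz.
Apply E = hf: E = 8.455 × 10^-17 J.
Converting to keV: E = 0.5277 keV ≈ 0.528 keV.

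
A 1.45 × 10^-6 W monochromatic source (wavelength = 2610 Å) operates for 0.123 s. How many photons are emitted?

2.34 × 10^11 photons

Total energy: E_total = P·t = 1.45 × 10^-6 × 0.123 = 1.784 × 10^-7 J.
Per-photon energy: E = 7.611 × 10^-19 J.
N = E_total / E_photon = 2.34 × 10^11.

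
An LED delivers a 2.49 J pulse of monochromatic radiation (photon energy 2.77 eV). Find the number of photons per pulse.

Per-photon energy: E = 4.438e-19 J (from energy = 2.77 eV).
N = E_total / E_photon = 2.49 J / 4.438e-19 J = 5.61e18.

5.61e18 photons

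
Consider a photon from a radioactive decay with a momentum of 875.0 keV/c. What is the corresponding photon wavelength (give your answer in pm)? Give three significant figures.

1.42 pm

In SI units: p = 875.0 keV/c = 4.6763e-22 kg·m/s.
For a photon λ = h/p, so λ = 1.417e-12 m.
Converting to pm: λ = 1.417 pm ≈ 1.42 pm.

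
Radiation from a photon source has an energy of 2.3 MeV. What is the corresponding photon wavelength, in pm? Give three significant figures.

Use h = 6.62607015e-34 J·s, c = 2.99792458e8 m/s, 1 eV = 1.602176634e-19 J.
Convert to SI: E = 2.3 MeV = 3.6850e-13 J.
Since λ = hc/E for a photon, λ = 5.391e-13 m.
Converting to pm: λ = 0.5391 pm ≈ 0.539 pm.

0.539 pm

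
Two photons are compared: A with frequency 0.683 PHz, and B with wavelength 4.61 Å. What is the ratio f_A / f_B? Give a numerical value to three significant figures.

1.05e-3

f_A = 6.830e14 Hz (from frequency = 0.683 PHz, via f given directly).
f_B = 6.503e17 Hz (from wavelength = 4.61 Å, via f = c/λ).
Ratio = 6.830e14 / 6.503e17 = 1.05e-3.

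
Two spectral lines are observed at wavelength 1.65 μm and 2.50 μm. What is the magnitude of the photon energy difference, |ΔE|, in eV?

0.255 eV

Using E = hc/λ: E₁ = 1.204·10^-19 J, E₂ = 7.946·10^-20 J.
|ΔE| = |1.204·10^-19 − 7.946·10^-20| = 4.09·10^-20 J = 0.255 eV.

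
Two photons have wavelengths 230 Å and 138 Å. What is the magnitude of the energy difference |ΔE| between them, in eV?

35.9 eV

Using E = hc/λ: E₁ = 8.637e-18 J, E₂ = 1.439e-17 J.
|ΔE| = |8.637e-18 − 1.439e-17| = 5.76e-18 J = 35.9 eV.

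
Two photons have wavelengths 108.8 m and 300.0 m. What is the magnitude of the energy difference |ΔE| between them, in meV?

7.26 × 10^-6 meV

Using E = hc/λ: E₁ = 1.8258 × 10^-27 J, E₂ = 6.6215 × 10^-28 J.
|ΔE| = |1.8258 × 10^-27 − 6.6215 × 10^-28| = 1.16 × 10^-27 J = 7.26 × 10^-6 meV.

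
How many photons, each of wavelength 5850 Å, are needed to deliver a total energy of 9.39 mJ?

Per-photon energy: E = 3.396 × 10^-19 J (from wavelength = 5850 Å).
N = E_total / E_photon = 0.00939 J / 3.396 × 10^-19 J = 2.77 × 10^16.

2.77 × 10^16 photons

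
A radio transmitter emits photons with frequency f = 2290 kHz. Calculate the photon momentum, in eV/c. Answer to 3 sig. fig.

9.47e-9 eV/c

Take h = 6.62607015e-34 J·s, c = 2.99792458e8 m/s, 1 eV = 1.602176634e-19 J.
In SI units: f = 2290 kHz = 2.29e6 Hz.
Since p = hf/c for a photon, p = 5.061e-36 kg·m/s.
Converting to eV/c: p = 9.471e-9 eV/c ≈ 9.47e-9 eV/c.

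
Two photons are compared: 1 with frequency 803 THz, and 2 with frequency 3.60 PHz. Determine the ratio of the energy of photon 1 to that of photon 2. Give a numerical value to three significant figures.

E_1 = 5.321 × 10^-19 J (from frequency = 803 THz, via E = hf).
E_2 = 2.385 × 10^-18 J (from frequency = 3.60 PHz, via E = hf).
Ratio = 5.321 × 10^-19 / 2.385 × 10^-18 = 0.223.

0.223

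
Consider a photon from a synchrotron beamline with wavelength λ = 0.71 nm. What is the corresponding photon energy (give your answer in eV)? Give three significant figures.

(h = 6.62607015 × 10^-34 J·s, c = 2.99792458 × 10^8 m/s, 1 eV = 1.602176634 × 10^-19 J.)
In SI units: λ = 0.71 nm = 7.1 × 10^-10 m.
For a photon E = hc/λ, so E = 2.798 × 10^-16 J.
Converting to eV: E = 1746 eV ≈ 1750 eV.

1750 eV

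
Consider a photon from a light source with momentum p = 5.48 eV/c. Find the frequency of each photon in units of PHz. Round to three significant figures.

(h = 6.62607015e-34 J·s, c = 2.99792458e8 m/s, 1 eV = 1.602176634e-19 J.)
Convert to SI: p = 5.48 eV/c = 2.9287e-27 kg·m/s.
Since f = pc/h for a photon, f = 1.325e15 Hz.
Converting to PHz: f = 1.325 PHz ≈ 1.33 PHz.

1.33 PHz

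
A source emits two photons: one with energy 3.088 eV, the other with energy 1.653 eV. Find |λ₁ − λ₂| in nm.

Using λ = hc/E: λ₁ = 4.0150e-7 m, λ₂ = 7.5006e-7 m.
|Δλ| = |4.0150e-7 − 7.5006e-7| = 3.49e-7 m = 349 nm.

349 nm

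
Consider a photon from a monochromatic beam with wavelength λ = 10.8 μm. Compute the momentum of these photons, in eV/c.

Convert to SI: λ = 10.8 μm = 1.08e-5 m.
Since p = h/λ for a photon, p = 6.135e-29 kg·m/s.
Converting to eV/c: p = 0.1148 eV/c ≈ 0.115 eV/c.

0.115 eV/c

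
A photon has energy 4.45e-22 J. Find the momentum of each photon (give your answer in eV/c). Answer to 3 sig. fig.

(c = 2.99792458e8 m/s, 1 eV = 1.602176634e-19 J.)
The photon relation is p = E/c, giving p = 1.484e-30 kg·m/s.
Converting to eV/c: p = 0.002777 eV/c ≈ 2.78e-3 eV/c.

2.78e-3 eV/c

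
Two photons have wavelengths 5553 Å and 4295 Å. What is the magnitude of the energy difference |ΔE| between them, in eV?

Using E = hc/λ: E₁ = 3.5772 × 10^-19 J, E₂ = 4.6250 × 10^-19 J.
|ΔE| = |3.5772 × 10^-19 − 4.6250 × 10^-19| = 1.05 × 10^-19 J = 0.654 eV.

0.654 eV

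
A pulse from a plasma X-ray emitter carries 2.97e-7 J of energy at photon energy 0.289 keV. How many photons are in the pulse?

6.41e9 photons

Per-photon energy: E = 4.630e-17 J (from energy = 0.289 keV).
N = E_total / E_photon = 2.97e-7 J / 4.630e-17 J = 6.41e9.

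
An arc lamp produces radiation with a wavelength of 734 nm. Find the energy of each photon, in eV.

In SI units: λ = 734 nm = 7.34e-7 m.
For a photon E = hc/λ, so E = 2.706e-19 J.
Converting to eV: E = 1.689 eV ≈ 1.69 eV.

1.69 eV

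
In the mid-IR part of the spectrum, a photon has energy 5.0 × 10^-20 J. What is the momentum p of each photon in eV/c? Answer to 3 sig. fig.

(c = 2.99792458 × 10^8 m/s, 1 eV = 1.602176634 × 10^-19 J.)
For a photon p = E/c, so p = 1.668 × 10^-28 kg·m/s.
Converting to eV/c: p = 0.3121 eV/c ≈ 0.312 eV/c.

0.312 eV/c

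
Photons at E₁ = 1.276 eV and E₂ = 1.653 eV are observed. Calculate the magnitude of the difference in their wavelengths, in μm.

Using λ = hc/E: λ₁ = 9.7166·10^-7 m, λ₂ = 7.5006·10^-7 m.
|Δλ| = |9.7166·10^-7 − 7.5006·10^-7| = 2.22·10^-7 m = 0.222 μm.

0.222 μm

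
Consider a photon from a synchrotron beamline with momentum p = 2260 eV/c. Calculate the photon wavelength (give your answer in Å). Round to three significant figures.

Use h = 6.62607015e-34 J·s, c = 2.99792458e8 m/s, 1 eV = 1.602176634e-19 J.
Convert to SI: p = 2260 eV/c = 1.2078e-24 kg·m/s.
Apply λ = h/p: λ = 5.486e-10 m.
Converting to Å: λ = 5.486 Å ≈ 5.49 Å.

5.49 Å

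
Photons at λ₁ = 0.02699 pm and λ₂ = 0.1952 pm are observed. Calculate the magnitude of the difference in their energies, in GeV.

0.0396 GeV

Using E = hc/λ: E₁ = 7.3599e-12 J, E₂ = 1.0176e-12 J.
|ΔE| = |7.3599e-12 − 1.0176e-12| = 6.34e-12 J = 0.0396 GeV.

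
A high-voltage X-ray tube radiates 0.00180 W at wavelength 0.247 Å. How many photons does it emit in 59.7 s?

1.34 × 10^13 photons

Total energy: E_total = P·t = 0.00180 × 59.7 = 0.1075 J.
Per-photon energy: E = 8.042 × 10^-15 J.
N = E_total / E_photon = 1.34 × 10^13.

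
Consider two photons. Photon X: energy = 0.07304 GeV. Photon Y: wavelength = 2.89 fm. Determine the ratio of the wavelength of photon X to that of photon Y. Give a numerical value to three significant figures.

λ_X = 1.697 × 10^-14 m (from energy = 0.07304 GeV, via λ = hc/E).
λ_Y = 2.890 × 10^-15 m (from wavelength = 2.89 fm, via λ given directly).
Ratio = 1.697 × 10^-14 / 2.890 × 10^-15 = 5.87.

5.87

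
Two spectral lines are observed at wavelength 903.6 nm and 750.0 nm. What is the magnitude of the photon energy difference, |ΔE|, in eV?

Using E = hc/λ: E₁ = 2.1984e-19 J, E₂ = 2.6486e-19 J.
|ΔE| = |2.1984e-19 − 2.6486e-19| = 4.50e-20 J = 0.281 eV.

0.281 eV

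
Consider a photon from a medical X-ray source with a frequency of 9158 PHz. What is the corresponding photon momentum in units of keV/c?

(h = 6.62607015 × 10^-34 J·s, c = 2.99792458 × 10^8 m/s, 1 eV = 1.602176634 × 10^-19 J.)
Convert to SI: f = 9158 PHz = 9.158 × 10^18 Hz.
The photon relation is p = hf/c, giving p = 2.024 × 10^-23 kg·m/s.
Converting to keV/c: p = 37.87 keV/c ≈ 37.9 keV/c.

37.9 keV/c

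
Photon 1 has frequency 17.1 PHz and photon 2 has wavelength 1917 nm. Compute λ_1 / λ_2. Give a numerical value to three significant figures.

λ_1 = 1.753e-8 m (from frequency = 17.1 PHz, via λ = c/f).
λ_2 = 1.917e-6 m (from wavelength = 1917 nm, via λ given directly).
Ratio = 1.753e-8 / 1.917e-6 = 9.15e-3.

9.15e-3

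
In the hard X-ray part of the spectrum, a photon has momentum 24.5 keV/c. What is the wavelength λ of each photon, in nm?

0.0506 nm

First convert: p = 24.5 keV/c = 1.3094 × 10^-23 kg·m/s.
Since λ = h/p for a photon, λ = 5.061 × 10^-11 m.
Converting to nm: λ = 0.05061 nm ≈ 0.0506 nm.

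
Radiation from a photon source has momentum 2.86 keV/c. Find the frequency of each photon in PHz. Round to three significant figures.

(h = 6.62607015e-34 J·s, c = 2.99792458e8 m/s, 1 eV = 1.602176634e-19 J.)
First convert: p = 2.86 keV/c = 1.5285e-24 kg·m/s.
Since f = pc/h for a photon, f = 6.915e17 Hz.
Converting to PHz: f = 691.5 PHz ≈ 692 PHz.

692 PHz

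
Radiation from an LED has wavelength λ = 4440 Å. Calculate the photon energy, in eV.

2.79 eV

(h = 6.62607015 × 10^-34 J·s, c = 2.99792458 × 10^8 m/s, 1 eV = 1.602176634 × 10^-19 J.)
First convert: λ = 4440 Å = 4.44 × 10^-7 m.
For a photon E = hc/λ, so E = 4.474 × 10^-19 J.
Converting to eV: E = 2.792 eV ≈ 2.79 eV.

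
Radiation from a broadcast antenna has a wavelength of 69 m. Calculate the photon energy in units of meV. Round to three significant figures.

Take h = 6.62607015 × 10^-34 J·s, c = 2.99792458 × 10^8 m/s, 1 eV = 1.602176634 × 10^-19 J.
The photon relation is E = hc/λ, giving E = 2.879 × 10^-27 J.
Converting to meV: E = 1.797 × 10^-5 meV ≈ 1.80 × 10^-5 meV.

1.80 × 10^-5 meV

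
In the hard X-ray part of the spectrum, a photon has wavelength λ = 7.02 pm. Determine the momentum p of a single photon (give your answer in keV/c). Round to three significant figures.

177 keV/c

Convert to SI: λ = 7.02 pm = 7.02e-12 m.
Apply p = h/λ: p = 9.439e-23 kg·m/s.
Converting to keV/c: p = 176.6 keV/c ≈ 177 keV/c.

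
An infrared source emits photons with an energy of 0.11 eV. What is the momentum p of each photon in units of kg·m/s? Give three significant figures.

5.88·10^-29 kg·m/s

In SI units: E = 0.11 eV = 1.7624·10^-20 J.
Apply p = E/c: p = 5.879·10^-29 kg·m/s.
So p ≈ 5.88·10^-29 kg·m/s.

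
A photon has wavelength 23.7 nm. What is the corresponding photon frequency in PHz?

Take c = 2.99792458 × 10^8 m/s.
First convert: λ = 23.7 nm = 2.37 × 10^-8 m.
The photon relation is f = c/λ, giving f = 1.265 × 10^16 Hz.
Converting to PHz: f = 12.65 PHz ≈ 12.6 PHz.

12.6 PHz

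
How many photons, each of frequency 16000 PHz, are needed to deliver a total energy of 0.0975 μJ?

9.20 × 10^6 photons

Per-photon energy: E = 1.060 × 10^-14 J (from frequency = 16000 PHz).
N = E_total / E_photon = 9.75 × 10^-8 J / 1.060 × 10^-14 J = 9.20 × 10^6.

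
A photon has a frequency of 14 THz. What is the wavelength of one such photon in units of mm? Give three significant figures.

Take c = 2.99792458 × 10^8 m/s.
First convert: f = 14 THz = 1.4 × 10^13 Hz.
Apply λ = c/f: λ = 2.141 × 10^-5 m.
Converting to mm: λ = 0.02141 mm ≈ 0.0214 mm.

0.0214 mm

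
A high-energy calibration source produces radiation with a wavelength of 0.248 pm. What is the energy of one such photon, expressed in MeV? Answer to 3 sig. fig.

In SI units: λ = 0.248 pm = 2.48e-13 m.
Apply E = hc/λ: E = 8.010e-13 J.
Converting to MeV: E = 4.999 MeV ≈ 5.00 MeV.

5.00 MeV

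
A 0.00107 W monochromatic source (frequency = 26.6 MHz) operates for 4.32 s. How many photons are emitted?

2.62·10^23 photons

Total energy: E_total = P·t = 0.00107 × 4.32 = 0.004622 J.
Per-photon energy: E = 1.763·10^-26 J.
N = E_total / E_photon = 2.62·10^23.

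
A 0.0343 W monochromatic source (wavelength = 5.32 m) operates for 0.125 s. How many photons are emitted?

1.15e23 photons

Total energy: E_total = P·t = 0.0343 × 0.125 = 0.004287 J.
Per-photon energy: E = 3.734e-26 J.
N = E_total / E_photon = 1.15e23.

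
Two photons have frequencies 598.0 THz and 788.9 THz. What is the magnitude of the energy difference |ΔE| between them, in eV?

0.789 eV

Using E = hf: E₁ = 3.9624e-19 J, E₂ = 5.2273e-19 J.
|ΔE| = |3.9624e-19 − 5.2273e-19| = 1.26e-19 J = 0.789 eV.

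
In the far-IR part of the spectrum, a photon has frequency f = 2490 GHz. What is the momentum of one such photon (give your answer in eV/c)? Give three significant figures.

(h = 6.62607015 × 10^-34 J·s, c = 2.99792458 × 10^8 m/s, 1 eV = 1.602176634 × 10^-19 J.)
In SI units: f = 2490 GHz = 2.49 × 10^12 Hz.
For a photon p = hf/c, so p = 5.503 × 10^-30 kg·m/s.
Converting to eV/c: p = 0.01030 eV/c ≈ 0.0103 eV/c.

0.0103 eV/c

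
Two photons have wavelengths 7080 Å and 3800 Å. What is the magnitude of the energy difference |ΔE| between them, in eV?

Using E = hc/λ: E₁ = 2.806 × 10^-19 J, E₂ = 5.227 × 10^-19 J.
|ΔE| = |2.806 × 10^-19 − 5.227 × 10^-19| = 2.42 × 10^-19 J = 1.51 eV.

1.51 eV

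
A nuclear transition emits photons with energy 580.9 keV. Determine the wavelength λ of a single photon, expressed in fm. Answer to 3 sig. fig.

Use h = 6.62607015e-34 J·s, c = 2.99792458e8 m/s, 1 eV = 1.602176634e-19 J.
In SI units: E = 580.9 keV = 9.3070e-14 J.
Apply λ = hc/E: λ = 2.134e-12 m.
Converting to fm: λ = 2134 fm ≈ 2130 fm.

2130 fm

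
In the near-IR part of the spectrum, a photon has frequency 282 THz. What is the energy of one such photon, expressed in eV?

1.17 eV

Use h = 6.62607015e-34 J·s, 1 eV = 1.602176634e-19 J.
Convert to SI: f = 282 THz = 2.82e14 Hz.
The photon relation is E = hf, giving E = 1.869e-19 J.
Converting to eV: E = 1.166 eV ≈ 1.17 eV.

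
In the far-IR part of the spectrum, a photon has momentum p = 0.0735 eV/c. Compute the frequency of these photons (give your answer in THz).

First convert: p = 0.0735 eV/c = 3.9281e-29 kg·m/s.
The photon relation is f = pc/h, giving f = 1.777e13 Hz.
Converting to THz: f = 17.77 THz ≈ 17.8 THz.

17.8 THz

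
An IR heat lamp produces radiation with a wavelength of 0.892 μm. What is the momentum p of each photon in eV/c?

Take h = 6.62607015e-34 J·s, c = 2.99792458e8 m/s, 1 eV = 1.602176634e-19 J.
First convert: λ = 0.892 μm = 8.92e-7 m.
For a photon p = h/λ, so p = 7.428e-28 kg·m/s.
Converting to eV/c: p = 1.390 eV/c ≈ 1.39 eV/c.

1.39 eV/c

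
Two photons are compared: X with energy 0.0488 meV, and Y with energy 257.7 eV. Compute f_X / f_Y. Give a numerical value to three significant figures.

f_X = 1.180e10 Hz (from energy = 0.0488 meV, via f = E/h).
f_Y = 6.231e16 Hz (from energy = 257.7 eV, via f = E/h).
Ratio = 1.180e10 / 6.231e16 = 1.89e-7.

1.89e-7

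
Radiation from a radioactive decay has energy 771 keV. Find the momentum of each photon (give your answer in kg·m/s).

Convert to SI: E = 771 keV = 1.2353e-13 J.
For a photon p = E/c, so p = 4.120e-22 kg·m/s.
So p ≈ 4.12e-22 kg·m/s.

4.12e-22 kg·m/s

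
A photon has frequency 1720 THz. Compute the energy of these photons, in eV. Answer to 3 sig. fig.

7.11 eV

Convert to SI: f = 1720 THz = 1.72 × 10^15 Hz.
For a photon E = hf, so E = 1.140 × 10^-18 J.
Converting to eV: E = 7.113 eV ≈ 7.11 eV.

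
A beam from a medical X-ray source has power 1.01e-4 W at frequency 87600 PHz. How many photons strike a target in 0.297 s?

Total energy: E_total = P·t = 1.01e-4 × 0.297 = 3.000e-5 J.
Per-photon energy: E = 5.804e-14 J.
N = E_total / E_photon = 5.17e8.

5.17e8 photons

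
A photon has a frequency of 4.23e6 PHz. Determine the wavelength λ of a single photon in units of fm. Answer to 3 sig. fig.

70.9 fm

(c = 2.99792458e8 m/s.)
In SI units: f = 4.23e6 PHz = 4.23e21 Hz.
Apply λ = c/f: λ = 7.087e-14 m.
Converting to fm: λ = 70.87 fm ≈ 70.9 fm.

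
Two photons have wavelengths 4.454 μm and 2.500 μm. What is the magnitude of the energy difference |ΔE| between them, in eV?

Using E = hc/λ: E₁ = 4.4599e-20 J, E₂ = 7.9458e-20 J.
|ΔE| = |4.4599e-20 − 7.9458e-20| = 3.49e-20 J = 0.218 eV.

0.218 eV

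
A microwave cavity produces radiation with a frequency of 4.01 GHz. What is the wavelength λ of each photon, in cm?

Use c = 2.99792458 × 10^8 m/s.
Convert to SI: f = 4.01 GHz = 4.01 × 10^9 Hz.
Since λ = c/f for a photon, λ = 0.07476 m.
Converting to cm: λ = 7.476 cm ≈ 7.48 cm.

7.48 cm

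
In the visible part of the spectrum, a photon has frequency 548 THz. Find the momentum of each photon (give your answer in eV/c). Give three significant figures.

First convert: f = 548 THz = 5.48 × 10^14 Hz.
The photon relation is p = hf/c, giving p = 1.211 × 10^-27 kg·m/s.
Converting to eV/c: p = 2.266 eV/c ≈ 2.27 eV/c.

2.27 eV/c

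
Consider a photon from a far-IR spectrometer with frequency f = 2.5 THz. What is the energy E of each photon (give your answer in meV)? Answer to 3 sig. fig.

10.3 meV

(h = 6.62607015 × 10^-34 J·s, 1 eV = 1.602176634 × 10^-19 J.)
In SI units: f = 2.5 THz = 2.5 × 10^12 Hz.
Since E = hf for a photon, E = 1.657 × 10^-21 J.
Converting to meV: E = 10.34 meV ≈ 10.3 meV.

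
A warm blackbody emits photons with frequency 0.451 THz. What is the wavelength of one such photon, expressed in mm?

Use c = 2.99792458 × 10^8 m/s.
Convert to SI: f = 0.451 THz = 4.51 × 10^11 Hz.
Apply λ = c/f: λ = 6.647 × 10^-4 m.
Converting to mm: λ = 0.6647 mm ≈ 0.665 mm.

0.665 mm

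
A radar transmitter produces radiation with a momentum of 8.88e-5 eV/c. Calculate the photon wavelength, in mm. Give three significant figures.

Take h = 6.62607015e-34 J·s, c = 2.99792458e8 m/s, 1 eV = 1.602176634e-19 J.
First convert: p = 8.88e-5 eV/c = 4.7457e-32 kg·m/s.
Apply λ = h/p: λ = 0.01396 m.
Converting to mm: λ = 13.96 mm ≈ 14.0 mm.

14.0 mm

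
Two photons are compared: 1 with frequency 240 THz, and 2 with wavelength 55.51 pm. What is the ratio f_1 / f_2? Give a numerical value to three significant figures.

f_1 = 2.400 × 10^14 Hz (from frequency = 240 THz, via f given directly).
f_2 = 5.401 × 10^18 Hz (from wavelength = 55.51 pm, via f = c/λ).
Ratio = 2.400 × 10^14 / 5.401 × 10^18 = 4.44 × 10^-5.

4.44 × 10^-5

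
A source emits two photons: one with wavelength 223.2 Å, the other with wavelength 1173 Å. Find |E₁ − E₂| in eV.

45.0 eV

Using E = hc/λ: E₁ = 8.8998e-18 J, E₂ = 1.6935e-18 J.
|ΔE| = |8.8998e-18 − 1.6935e-18| = 7.21e-18 J = 45.0 eV.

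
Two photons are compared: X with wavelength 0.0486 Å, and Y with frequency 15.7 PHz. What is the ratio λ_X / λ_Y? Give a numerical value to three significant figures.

2.55e-4

λ_X = 4.860e-12 m (from wavelength = 0.0486 Å, via λ given directly).
λ_Y = 1.910e-8 m (from frequency = 15.7 PHz, via λ = c/f).
Ratio = 4.860e-12 / 1.910e-8 = 2.55e-4.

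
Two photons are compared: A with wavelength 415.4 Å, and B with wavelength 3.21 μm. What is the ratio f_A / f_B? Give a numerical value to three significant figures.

f_A = 7.217 × 10^15 Hz (from wavelength = 415.4 Å, via f = c/λ).
f_B = 9.339 × 10^13 Hz (from wavelength = 3.21 μm, via f = c/λ).
Ratio = 7.217 × 10^15 / 9.339 × 10^13 = 77.3.

77.3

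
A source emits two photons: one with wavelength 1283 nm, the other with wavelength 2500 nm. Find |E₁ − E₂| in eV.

0.470 eV

Using E = hc/λ: E₁ = 1.5483e-19 J, E₂ = 7.9458e-20 J.
|ΔE| = |1.5483e-19 − 7.9458e-20| = 7.54e-20 J = 0.470 eV.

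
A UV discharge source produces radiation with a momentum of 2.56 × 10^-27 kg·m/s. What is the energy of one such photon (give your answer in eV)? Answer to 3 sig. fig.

(c = 2.99792458 × 10^8 m/s, 1 eV = 1.602176634 × 10^-19 J.)
For a photon E = pc, so E = 7.675 × 10^-19 J.
Converting to eV: E = 4.790 eV ≈ 4.79 eV.

4.79 eV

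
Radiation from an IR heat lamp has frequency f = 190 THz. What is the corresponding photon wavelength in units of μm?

1.58 μm

First convert: f = 190 THz = 1.90e14 Hz.
For a photon λ = c/f, so λ = 1.578e-6 m.
Converting to μm: λ = 1.578 μm ≈ 1.58 μm.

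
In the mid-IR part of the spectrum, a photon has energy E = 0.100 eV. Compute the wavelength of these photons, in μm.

12.4 μm

First convert: E = 0.100 eV = 1.6022e-20 J.
Apply λ = hc/E: λ = 1.240e-5 m.
Converting to μm: λ = 12.40 μm ≈ 12.4 μm.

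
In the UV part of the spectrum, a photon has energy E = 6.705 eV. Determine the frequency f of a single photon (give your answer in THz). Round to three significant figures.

1620 THz

Use h = 6.62607015 × 10^-34 J·s, 1 eV = 1.602176634 × 10^-19 J.
In SI units: E = 6.705 eV = 1.0743 × 10^-18 J.
Apply f = E/h: f = 1.621 × 10^15 Hz.
Converting to THz: f = 1621 THz ≈ 1620 THz.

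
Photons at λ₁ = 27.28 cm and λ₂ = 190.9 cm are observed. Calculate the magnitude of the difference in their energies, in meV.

Using E = hc/λ: E₁ = 7.2817e-25 J, E₂ = 1.0406e-25 J.
|ΔE| = |7.2817e-25 − 1.0406e-25| = 6.24e-25 J = 3.90e-3 meV.

3.90e-3 meV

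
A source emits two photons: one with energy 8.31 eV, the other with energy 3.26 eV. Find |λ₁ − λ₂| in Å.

2310 Å

Using λ = hc/E: λ₁ = 1.492 × 10^-7 m, λ₂ = 3.803 × 10^-7 m.
|Δλ| = |1.492 × 10^-7 − 3.803 × 10^-7| = 2.31 × 10^-7 m = 2310 Å.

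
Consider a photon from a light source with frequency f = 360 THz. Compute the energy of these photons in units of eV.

1.49 eV

In SI units: f = 360 THz = 3.60 × 10^14 Hz.
For a photon E = hf, so E = 2.385 × 10^-19 J.
Converting to eV: E = 1.489 eV ≈ 1.49 eV.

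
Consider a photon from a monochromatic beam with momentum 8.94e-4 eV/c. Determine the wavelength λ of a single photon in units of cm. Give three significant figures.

First convert: p = 8.94e-4 eV/c = 4.7778e-31 kg·m/s.
Apply λ = h/p: λ = 0.001387 m.
Converting to cm: λ = 0.1387 cm ≈ 0.139 cm.

0.139 cm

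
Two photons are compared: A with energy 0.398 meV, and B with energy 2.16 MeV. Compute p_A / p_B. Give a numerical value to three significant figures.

p_A = 2.127 × 10^-31 kg·m/s (from energy = 0.398 meV, via p = E/c).
p_B = 1.154 × 10^-21 kg·m/s (from energy = 2.16 MeV, via p = E/c).
Ratio = 2.127 × 10^-31 / 1.154 × 10^-21 = 1.84 × 10^-10.

1.84 × 10^-10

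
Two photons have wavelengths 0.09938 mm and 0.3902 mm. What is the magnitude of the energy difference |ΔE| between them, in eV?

Using E = hc/λ: E₁ = 1.9988e-21 J, E₂ = 5.0908e-22 J.
|ΔE| = |1.9988e-21 − 5.0908e-22| = 1.49e-21 J = 9.30e-3 eV.

9.30e-3 eV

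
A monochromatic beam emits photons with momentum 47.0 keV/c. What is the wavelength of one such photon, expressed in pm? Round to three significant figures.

26.4 pm

Use h = 6.62607015e-34 J·s, c = 2.99792458e8 m/s, 1 eV = 1.602176634e-19 J.
First convert: p = 47.0 keV/c = 2.5118e-23 kg·m/s.
Apply λ = h/p: λ = 2.638e-11 m.
Converting to pm: λ = 26.38 pm ≈ 26.4 pm.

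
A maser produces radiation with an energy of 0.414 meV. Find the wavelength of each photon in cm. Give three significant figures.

0.299 cm

Take h = 6.62607015·10^-34 J·s, c = 2.99792458·10^8 m/s, 1 eV = 1.602176634·10^-19 J.
First convert: E = 0.414 meV = 6.6330·10^-23 J.
The photon relation is λ = hc/E, giving λ = 0.002995 m.
Converting to cm: λ = 0.2995 cm ≈ 0.299 cm.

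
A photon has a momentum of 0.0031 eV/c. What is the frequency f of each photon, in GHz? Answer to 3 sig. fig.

First convert: p = 0.0031 eV/c = 1.6567 × 10^-30 kg·m/s.
For a photon f = pc/h, so f = 7.496 × 10^11 Hz.
Converting to GHz: f = 749.6 GHz ≈ 750 GHz.

750 GHz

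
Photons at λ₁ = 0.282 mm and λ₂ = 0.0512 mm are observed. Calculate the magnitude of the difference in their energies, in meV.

Using E = hc/λ: E₁ = 7.044 × 10^-22 J, E₂ = 3.880 × 10^-21 J.
|ΔE| = |7.044 × 10^-22 − 3.880 × 10^-21| = 3.18 × 10^-21 J = 19.8 meV.

19.8 meV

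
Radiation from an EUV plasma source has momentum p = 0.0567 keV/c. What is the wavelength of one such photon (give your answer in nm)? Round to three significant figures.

21.9 nm

Use h = 6.62607015 × 10^-34 J·s, c = 2.99792458 × 10^8 m/s, 1 eV = 1.602176634 × 10^-19 J.
First convert: p = 0.0567 keV/c = 3.0302 × 10^-26 kg·m/s.
The photon relation is λ = h/p, giving λ = 2.187 × 10^-8 m.
Converting to nm: λ = 21.87 nm ≈ 21.9 nm.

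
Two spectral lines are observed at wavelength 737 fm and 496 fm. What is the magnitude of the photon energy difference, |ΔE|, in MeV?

0.817 MeV

Using E = hc/λ: E₁ = 2.695e-13 J, E₂ = 4.005e-13 J.
|ΔE| = |2.695e-13 − 4.005e-13| = 1.31e-13 J = 0.817 MeV.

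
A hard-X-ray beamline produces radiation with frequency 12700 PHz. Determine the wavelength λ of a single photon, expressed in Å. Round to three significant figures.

0.236 Å

First convert: f = 12700 PHz = 1.27 × 10^19 Hz.
Apply λ = c/f: λ = 2.361 × 10^-11 m.
Converting to Å: λ = 0.2361 Å ≈ 0.236 Å.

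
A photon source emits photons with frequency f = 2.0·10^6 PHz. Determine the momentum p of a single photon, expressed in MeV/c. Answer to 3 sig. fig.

First convert: f = 2.0·10^6 PHz = 2.0·10^21 Hz.
For a photon p = hf/c, so p = 4.420·10^-21 kg·m/s.
Converting to MeV/c: p = 8.271 MeV/c ≈ 8.27 MeV/c.

8.27 MeV/c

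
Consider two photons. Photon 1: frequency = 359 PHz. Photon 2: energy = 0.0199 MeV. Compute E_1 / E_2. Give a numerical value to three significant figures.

E_1 = 2.379e-16 J (from frequency = 359 PHz, via E = hf).
E_2 = 3.188e-15 J (from energy = 0.0199 MeV, via E given directly).
Ratio = 2.379e-16 / 3.188e-15 = 0.0746.

0.0746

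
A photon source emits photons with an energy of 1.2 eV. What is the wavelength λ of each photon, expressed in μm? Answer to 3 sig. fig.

(h = 6.62607015 × 10^-34 J·s, c = 2.99792458 × 10^8 m/s, 1 eV = 1.602176634 × 10^-19 J.)
Convert to SI: E = 1.2 eV = 1.9226 × 10^-19 J.
For a photon λ = hc/E, so λ = 1.033 × 10^-6 m.
Converting to μm: λ = 1.033 μm ≈ 1.03 μm.

1.03 μm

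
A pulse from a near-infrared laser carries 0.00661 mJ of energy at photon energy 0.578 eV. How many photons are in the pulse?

Per-photon energy: E = 9.261·10^-20 J (from energy = 0.578 eV).
N = E_total / E_photon = 6.61·10^-6 J / 9.261·10^-20 J = 7.14·10^13.

7.14·10^13 photons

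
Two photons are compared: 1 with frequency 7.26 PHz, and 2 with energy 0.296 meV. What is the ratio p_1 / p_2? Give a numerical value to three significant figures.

1.01 × 10^5

p_1 = 1.605 × 10^-26 kg·m/s (from frequency = 7.26 PHz, via p = hf/c).
p_2 = 1.582 × 10^-31 kg·m/s (from energy = 0.296 meV, via p = E/c).
Ratio = 1.605 × 10^-26 / 1.582 × 10^-31 = 1.01 × 10^5.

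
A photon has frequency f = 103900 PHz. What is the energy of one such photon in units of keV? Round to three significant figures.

430 keV

(h = 6.62607015e-34 J·s, 1 eV = 1.602176634e-19 J.)
In SI units: f = 103900 PHz = 1.039e20 Hz.
Since E = hf for a photon, E = 6.884e-14 J.
Converting to keV: E = 429.7 keV ≈ 430 keV.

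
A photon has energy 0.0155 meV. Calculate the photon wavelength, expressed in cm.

8.00 cm

Take h = 6.62607015 × 10^-34 J·s, c = 2.99792458 × 10^8 m/s, 1 eV = 1.602176634 × 10^-19 J.
First convert: E = 0.0155 meV = 2.4834 × 10^-24 J.
For a photon λ = hc/E, so λ = 0.07999 m.
Converting to cm: λ = 7.999 cm ≈ 8.00 cm.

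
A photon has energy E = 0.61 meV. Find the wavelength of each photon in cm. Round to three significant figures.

0.203 cm

(h = 6.62607015·10^-34 J·s, c = 2.99792458·10^8 m/s, 1 eV = 1.602176634·10^-19 J.)
Convert to SI: E = 0.61 meV = 9.7733·10^-23 J.
Since λ = hc/E for a photon, λ = 0.002033 m.
Converting to cm: λ = 0.2033 cm ≈ 0.203 cm.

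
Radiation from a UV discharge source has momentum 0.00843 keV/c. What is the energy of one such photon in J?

First convert: p = 0.00843 keV/c = 4.5052 × 10^-27 kg·m/s.
Apply E = pc: E = 1.351 × 10^-18 J.
So E ≈ 1.35 × 10^-18 J.

1.35 × 10^-18 J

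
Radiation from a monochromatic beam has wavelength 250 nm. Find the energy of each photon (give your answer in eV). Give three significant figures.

Use h = 6.62607015e-34 J·s, c = 2.99792458e8 m/s, 1 eV = 1.602176634e-19 J.
In SI units: λ = 250 nm = 2.5e-7 m.
Since E = hc/λ for a photon, E = 7.946e-19 J.
Converting to eV: E = 4.959 eV ≈ 4.96 eV.

4.96 eV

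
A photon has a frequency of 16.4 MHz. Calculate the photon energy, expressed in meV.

Use h = 6.62607015e-34 J·s, 1 eV = 1.602176634e-19 J.
In SI units: f = 16.4 MHz = 1.64e7 Hz.
The photon relation is E = hf, giving E = 1.087e-26 J.
Converting to meV: E = 6.782e-5 meV ≈ 6.78e-5 meV.

6.78e-5 meV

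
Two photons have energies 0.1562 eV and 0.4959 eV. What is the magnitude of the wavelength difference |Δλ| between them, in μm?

5.44 μm

Using λ = hc/E: λ₁ = 7.9375 × 10^-6 m, λ₂ = 2.5002 × 10^-6 m.
|Δλ| = |7.9375 × 10^-6 − 2.5002 × 10^-6| = 5.44 × 10^-6 m = 5.44 μm.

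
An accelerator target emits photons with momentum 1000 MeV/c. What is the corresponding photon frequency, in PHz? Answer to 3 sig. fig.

In SI units: p = 1000 MeV/c = 5.3443 × 10^-19 kg·m/s.
For a photon f = pc/h, so f = 2.418 × 10^23 Hz.
Converting to PHz: f = 2.418 × 10^8 PHz ≈ 2.42 × 10^8 PHz.

2.42 × 10^8 PHz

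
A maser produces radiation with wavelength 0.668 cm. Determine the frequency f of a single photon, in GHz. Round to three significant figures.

(c = 2.99792458e8 m/s.)
Convert to SI: λ = 0.668 cm = 0.00668 m.
Apply f = c/λ: f = 4.488e10 Hz.
Converting to GHz: f = 44.88 GHz ≈ 44.9 GHz.

44.9 GHz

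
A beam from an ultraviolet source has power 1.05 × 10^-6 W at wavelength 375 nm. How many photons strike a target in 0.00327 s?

Total energy: E_total = P·t = 1.05 × 10^-6 × 0.00327 = 3.433 × 10^-9 J.
Per-photon energy: E = 5.297 × 10^-19 J.
N = E_total / E_photon = 6.48 × 10^9.

6.48 × 10^9 photons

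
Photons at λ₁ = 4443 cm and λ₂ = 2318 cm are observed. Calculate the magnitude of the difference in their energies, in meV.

Using E = hc/λ: E₁ = 4.4710·10^-27 J, E₂ = 8.5697·10^-27 J.
|ΔE| = |4.4710·10^-27 − 8.5697·10^-27| = 4.10·10^-27 J = 2.56·10^-5 meV.

2.56·10^-5 meV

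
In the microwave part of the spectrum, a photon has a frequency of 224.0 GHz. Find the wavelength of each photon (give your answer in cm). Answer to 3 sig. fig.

0.134 cm

First convert: f = 224.0 GHz = 2.240 × 10^11 Hz.
Since λ = c/f for a photon, λ = 0.001338 m.
Converting to cm: λ = 0.1338 cm ≈ 0.134 cm.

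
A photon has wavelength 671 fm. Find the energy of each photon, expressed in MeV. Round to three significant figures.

1.85 MeV

Take h = 6.62607015·10^-34 J·s, c = 2.99792458·10^8 m/s, 1 eV = 1.602176634·10^-19 J.
Convert to SI: λ = 671 fm = 6.71·10^-13 m.
Since E = hc/λ for a photon, E = 2.960·10^-13 J.
Converting to MeV: E = 1.848 MeV ≈ 1.85 MeV.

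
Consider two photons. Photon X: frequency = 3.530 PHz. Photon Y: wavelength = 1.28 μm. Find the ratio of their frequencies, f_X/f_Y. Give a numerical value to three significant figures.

15.1

f_X = 3.530e15 Hz (from frequency = 3.530 PHz, via f given directly).
f_Y = 2.342e14 Hz (from wavelength = 1.28 μm, via f = c/λ).
Ratio = 3.530e15 / 2.342e14 = 15.1.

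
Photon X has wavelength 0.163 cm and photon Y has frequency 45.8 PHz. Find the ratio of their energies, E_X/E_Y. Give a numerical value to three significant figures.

4.02·10^-6

E_X = 1.219·10^-22 J (from wavelength = 0.163 cm, via E = hc/λ).
E_Y = 3.035·10^-17 J (from frequency = 45.8 PHz, via E = hf).
Ratio = 1.219·10^-22 / 3.035·10^-17 = 4.02·10^-6.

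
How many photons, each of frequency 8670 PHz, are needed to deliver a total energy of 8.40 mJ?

1.46 × 10^12 photons

Per-photon energy: E = 5.745 × 10^-15 J (from frequency = 8670 PHz).
N = E_total / E_photon = 0.00840 J / 5.745 × 10^-15 J = 1.46 × 10^12.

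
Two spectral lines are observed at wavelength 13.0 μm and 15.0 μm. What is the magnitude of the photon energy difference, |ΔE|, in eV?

0.0127 eV

Using E = hc/λ: E₁ = 1.528·10^-20 J, E₂ = 1.324·10^-20 J.
|ΔE| = |1.528·10^-20 − 1.324·10^-20| = 2.04·10^-21 J = 0.0127 eV.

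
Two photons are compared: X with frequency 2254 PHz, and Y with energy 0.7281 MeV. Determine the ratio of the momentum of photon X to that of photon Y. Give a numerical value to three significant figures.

p_X = 4.982e-24 kg·m/s (from frequency = 2254 PHz, via p = hf/c).
p_Y = 3.891e-22 kg·m/s (from energy = 0.7281 MeV, via p = E/c).
Ratio = 4.982e-24 / 3.891e-22 = 0.0128.

0.0128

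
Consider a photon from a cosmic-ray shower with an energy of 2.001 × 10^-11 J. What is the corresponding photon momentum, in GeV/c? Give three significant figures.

0.125 GeV/c

(c = 2.99792458 × 10^8 m/s, 1 eV = 1.602176634 × 10^-19 J.)
The photon relation is p = E/c, giving p = 6.675 × 10^-20 kg·m/s.
Converting to GeV/c: p = 0.1249 GeV/c ≈ 0.125 GeV/c.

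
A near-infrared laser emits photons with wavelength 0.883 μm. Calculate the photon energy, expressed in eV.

1.40 eV

Take h = 6.62607015e-34 J·s, c = 2.99792458e8 m/s, 1 eV = 1.602176634e-19 J.
In SI units: λ = 0.883 μm = 8.83e-7 m.
Apply E = hc/λ: E = 2.250e-19 J.
Converting to eV: E = 1.404 eV ≈ 1.40 eV.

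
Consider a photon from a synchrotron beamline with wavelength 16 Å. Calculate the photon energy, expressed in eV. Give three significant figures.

In SI units: λ = 16 Å = 1.6·10^-9 m.
Since E = hc/λ for a photon, E = 1.242·10^-16 J.
Converting to eV: E = 774.9 eV ≈ 775 eV.

775 eV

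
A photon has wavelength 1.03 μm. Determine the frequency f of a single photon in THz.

Take c = 2.99792458 × 10^8 m/s.
First convert: λ = 1.03 μm = 1.03 × 10^-6 m.
For a photon f = c/λ, so f = 2.911 × 10^14 Hz.
Converting to THz: f = 291.1 THz ≈ 291 THz.

291 THz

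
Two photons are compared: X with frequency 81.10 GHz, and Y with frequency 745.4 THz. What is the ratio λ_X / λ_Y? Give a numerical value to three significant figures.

9190

λ_X = 0.003697 m (from frequency = 81.10 GHz, via λ = c/f).
λ_Y = 4.022 × 10^-7 m (from frequency = 745.4 THz, via λ = c/f).
Ratio = 0.003697 / 4.022 × 10^-7 = 9190.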